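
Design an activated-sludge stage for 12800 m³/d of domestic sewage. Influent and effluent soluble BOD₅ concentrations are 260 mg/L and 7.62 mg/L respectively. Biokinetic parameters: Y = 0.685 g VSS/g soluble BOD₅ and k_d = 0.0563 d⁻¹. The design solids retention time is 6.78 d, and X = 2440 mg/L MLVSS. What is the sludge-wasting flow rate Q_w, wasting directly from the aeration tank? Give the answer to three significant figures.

Q_w ≈ 656 m³/d

Rearranging the biomass balance for a CMAS with decay, V = Y·Q·ΔS·θ_c / [X·(1+k_d θ_c)] = 0.685 × 12800 × (260 − 7.62) × 6.78 / [2440 × (1 + 0.0563 × 6.78)] = 1.5×10^7 / 3371 = 4450 m³.
For wasting at MLVSS concentration, Q_w = V/θ_c = 4450/6.78 = 656.4 m³/d.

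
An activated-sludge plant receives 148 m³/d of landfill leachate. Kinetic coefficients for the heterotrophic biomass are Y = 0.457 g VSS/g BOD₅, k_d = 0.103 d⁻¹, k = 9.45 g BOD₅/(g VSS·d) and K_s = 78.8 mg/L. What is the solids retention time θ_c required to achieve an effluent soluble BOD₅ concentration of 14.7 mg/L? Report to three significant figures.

From 1/θ_c = Y·k·S/(K_s + S) − k_d: Y·k·S/(K_s+S) = 0.457 × 9.45 × 14.7 / (78.8 + 14.7) = 0.6790 d⁻¹.
θ_c = 1/(μ − k_d) = 1/(0.6790 − 0.103) = 1/0.5760 = 1.736 d.

θ_c ≈ 1.74 d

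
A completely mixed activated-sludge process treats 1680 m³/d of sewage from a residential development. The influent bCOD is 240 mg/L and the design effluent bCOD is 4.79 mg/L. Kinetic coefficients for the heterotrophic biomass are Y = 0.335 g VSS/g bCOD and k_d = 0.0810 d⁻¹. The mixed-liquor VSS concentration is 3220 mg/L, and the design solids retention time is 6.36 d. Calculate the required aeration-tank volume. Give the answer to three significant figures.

Rearranging the biomass balance for a CMAS with decay, V = Y·Q·ΔS·θ_c / [X·(1+k_d θ_c)] = 0.335 × 1680 × (240 − 4.79) × 6.36 / [3220 × (1 + 0.0810 × 6.36)] = 8.42×10^5 / 4879 = 172.6 m³.

V ≈ 173 m³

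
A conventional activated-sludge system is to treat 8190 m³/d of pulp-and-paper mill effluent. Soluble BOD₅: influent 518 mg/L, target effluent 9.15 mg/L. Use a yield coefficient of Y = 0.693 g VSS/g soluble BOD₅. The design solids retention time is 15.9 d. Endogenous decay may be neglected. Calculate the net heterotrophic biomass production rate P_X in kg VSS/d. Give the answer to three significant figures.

With endogenous decay neglected, the observed yield equals the true yield: Y_obs = Y = 0.693 g VSS/g soluble BOD₅.
Q·(S₀ − S) = 8190 × (518 − 9.15) × 10⁻³ = 4167 kg/d removed.
P_X = Y_obs · Q(S₀ − S) = 0.6930 × 4167 = 2888 kg VSS/d.

P_X ≈ 2890 kg VSS/d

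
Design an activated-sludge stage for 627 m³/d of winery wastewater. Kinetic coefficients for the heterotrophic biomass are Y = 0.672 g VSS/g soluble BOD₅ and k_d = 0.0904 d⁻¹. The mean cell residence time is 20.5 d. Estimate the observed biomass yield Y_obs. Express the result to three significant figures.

Y_obs ≈ 0.236 g VSS/g soluble BOD₅

Correct the yield for decay: Y_obs = Y/(1 + k_d θ_c) = 0.672 / (1 + 0.0904 × 20.5) = 0.672 / 2.853 = 0.2355.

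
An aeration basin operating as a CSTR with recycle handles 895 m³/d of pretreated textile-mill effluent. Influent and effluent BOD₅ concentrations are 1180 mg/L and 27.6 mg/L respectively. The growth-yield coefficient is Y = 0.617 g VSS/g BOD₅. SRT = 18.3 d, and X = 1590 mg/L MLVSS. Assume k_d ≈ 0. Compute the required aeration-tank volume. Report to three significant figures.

V ≈ 7320 m³

Biomass mass balance (decay neglected): V·X = Y·Q·(S₀ − S)·θ_c, so V = 0.617 × 895 × (1180 − 27.6) × 18.3 / 1590 = 7324 m³.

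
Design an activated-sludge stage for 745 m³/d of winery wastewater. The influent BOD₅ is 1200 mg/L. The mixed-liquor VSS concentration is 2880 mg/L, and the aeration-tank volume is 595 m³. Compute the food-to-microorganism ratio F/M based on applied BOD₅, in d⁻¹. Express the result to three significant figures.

Food-to-microorganism ratio F/M = Q S₀ / (V X) = 745 × 1200 / (595.0 × 2880) = 0.5217 d⁻¹.

F/M ≈ 0.522 d⁻¹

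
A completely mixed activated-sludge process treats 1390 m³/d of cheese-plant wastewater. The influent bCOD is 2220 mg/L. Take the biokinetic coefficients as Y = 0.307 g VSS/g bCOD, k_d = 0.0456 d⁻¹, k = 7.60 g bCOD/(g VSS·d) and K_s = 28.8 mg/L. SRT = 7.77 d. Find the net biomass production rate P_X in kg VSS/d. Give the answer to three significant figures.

P_X ≈ 699 kg VSS/d

For a completely mixed reactor with recycle the Lawrence–McCarty relation gives S = K_s·(1 + k_d·θ_c) / [θ_c·(Y·k − k_d) − 1] = 28.8 × (1 + 0.0456 × 7.77) / [7.77 × (0.307 × 7.60 − 0.0456) − 1] = 39.00 / 16.77 = 2.325 mg/L.
Y_obs = Y / (1 + k_d θ_c) = 0.307 / (1 + 0.0456 × 7.77) = 0.307 / 1.354 = 0.2267.
Substrate removed = Q·(S₀ − S) = 1390 m³/d × (2220 − 2.33) g/m³ = 3.08×10^6 g/d = 3083 kg/d.
Biomass produced: P_X = Y_obs·Q·ΔS = 0.2267 × 3083 ≈ 698.8 kg VSS/d.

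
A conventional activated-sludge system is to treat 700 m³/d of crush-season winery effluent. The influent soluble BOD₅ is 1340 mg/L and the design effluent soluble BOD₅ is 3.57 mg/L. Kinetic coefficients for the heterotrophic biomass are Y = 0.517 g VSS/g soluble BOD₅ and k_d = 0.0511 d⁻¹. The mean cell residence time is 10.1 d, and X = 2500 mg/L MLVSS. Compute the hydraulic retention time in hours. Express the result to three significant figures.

From the SRT design equation V = Y Q (S₀−S) θ_c / [X (1 + k_d θ_c)] = 0.517 × 700 × (1340 − 3.57) × 10.1 / [2500 × (1 + 0.0511 × 10.1)] = 4.88×10^6 / 3790 = 1289 m³.
HRT = V/Q = 1289 m³ / 700 m³·d⁻¹ = 1.841 d × 24 = 44.19 h.

τ ≈ 44.2 h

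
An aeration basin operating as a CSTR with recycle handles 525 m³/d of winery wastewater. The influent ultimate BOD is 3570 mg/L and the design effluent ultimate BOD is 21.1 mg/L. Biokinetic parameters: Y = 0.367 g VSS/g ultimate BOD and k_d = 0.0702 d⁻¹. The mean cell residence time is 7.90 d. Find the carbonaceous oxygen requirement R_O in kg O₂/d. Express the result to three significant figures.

Y_obs = Y / (1 + k_d θ_c) = 0.367 / (1 + 0.0702 × 7.90) = 0.367 / 1.555 = 0.2361.
Q·(S₀ − S) = 525 × (3570 − 21.1) × 10⁻³ = 1863 kg/d removed.
Net sludge production P_X = 0.2361 × 1863 = 439.9 kg VSS/d.
R_O = Q·ΔS − 1.42 P_X = 1863 − 624.6 = 1239 kg O₂/d.

R_O ≈ 1240 kg O₂/d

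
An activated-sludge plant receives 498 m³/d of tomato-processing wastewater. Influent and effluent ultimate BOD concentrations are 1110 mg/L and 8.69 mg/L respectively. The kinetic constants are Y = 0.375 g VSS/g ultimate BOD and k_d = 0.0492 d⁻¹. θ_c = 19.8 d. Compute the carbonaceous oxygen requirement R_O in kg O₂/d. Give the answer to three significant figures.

R_O ≈ 401 kg O₂/d

The observed yield is Y_obs = Y/(1 + k_d·θ_c) = 0.375 / (1 + 0.0492 × 19.8) = 0.375 / 1.974 = 0.1900 g VSS per g ultimate BOD removed.
Q·(S₀ − S) = 498 × (1110 − 8.69) × 10⁻³ = 548.5 kg/d removed.
P_X = Y_obs·Q·(S₀ − S) = 0.1900 × 548.5 = 104.2 kg VSS/d.
R_O = Q·(S₀ − S) − 1.42·P_X = 548.5 − 1.42 × 104.2 = 400.5 kg O₂/d.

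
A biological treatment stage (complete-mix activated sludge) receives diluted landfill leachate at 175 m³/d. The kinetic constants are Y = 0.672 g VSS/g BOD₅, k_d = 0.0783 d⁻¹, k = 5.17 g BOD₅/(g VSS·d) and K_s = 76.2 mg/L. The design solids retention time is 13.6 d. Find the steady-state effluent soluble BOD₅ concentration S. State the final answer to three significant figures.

S ≈ 3.48 mg/L

Effluent substrate depends only on kinetics and SRT: S = K_s(1 + k_d θ_c) / [θ_c(Yk − k_d) − 1] = 76.2 × (1 + 0.0783 × 13.6) / [13.6 × (0.672 × 5.17 − 0.0783) − 1] = 157.3 / 45.18 = 3.482 mg/L.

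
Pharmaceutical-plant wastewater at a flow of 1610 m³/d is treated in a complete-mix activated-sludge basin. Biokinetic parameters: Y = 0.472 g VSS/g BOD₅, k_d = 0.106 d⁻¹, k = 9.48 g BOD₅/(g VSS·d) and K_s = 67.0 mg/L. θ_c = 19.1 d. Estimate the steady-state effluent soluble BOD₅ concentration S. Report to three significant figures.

S ≈ 2.46 mg/L

For a completely mixed reactor with recycle the Lawrence–McCarty relation gives S = K_s·(1 + k_d·θ_c) / [θ_c·(Y·k − k_d) − 1] = 67.0 × (1 + 0.106 × 19.1) / [19.1 × (0.472 × 9.48 − 0.106) − 1] = 202.6 / 82.44 = 2.458 mg/L.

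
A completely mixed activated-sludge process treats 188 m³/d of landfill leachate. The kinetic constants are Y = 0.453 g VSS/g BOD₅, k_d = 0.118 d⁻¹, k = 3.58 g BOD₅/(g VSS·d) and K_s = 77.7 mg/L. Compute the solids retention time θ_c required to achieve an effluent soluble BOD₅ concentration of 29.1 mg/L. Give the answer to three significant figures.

θ_c ≈ 3.09 d

From 1/θ_c = Y·k·S/(K_s + S) − k_d: Y·k·S/(K_s+S) = 0.453 × 3.58 × 29.1 / (77.7 + 29.1) = 0.4419 d⁻¹.
θ_c = 1/(μ − k_d) = 1/(0.4419 − 0.118) = 1/0.3239 = 3.088 d.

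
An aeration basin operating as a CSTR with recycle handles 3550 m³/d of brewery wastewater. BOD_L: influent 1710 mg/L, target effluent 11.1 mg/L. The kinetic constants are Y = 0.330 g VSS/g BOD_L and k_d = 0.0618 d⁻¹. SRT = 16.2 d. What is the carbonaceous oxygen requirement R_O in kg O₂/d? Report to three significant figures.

Observed yield with endogenous decay: Y_obs = Y / (1 + k_d·θ_c) = 0.330 / (1 + 0.0618 × 16.2) = 0.330 / 2.001 = 0.1649 g VSS/g BOD_L.
Substrate removed = Q·(S₀ − S) = 3550 m³/d × (1710 − 11.1) g/m³ = 6.03×10^6 g/d = 6031 kg/d.
Biomass synthesised: P_X = Y_obs × 6031 = 994.6 kg VSS/d.
R_O = Q·(S₀ − S) − 1.42·P_X = 6031 − 1.42 × 994.6 = 4619 kg O₂/d.

R_O ≈ 4620 kg O₂/d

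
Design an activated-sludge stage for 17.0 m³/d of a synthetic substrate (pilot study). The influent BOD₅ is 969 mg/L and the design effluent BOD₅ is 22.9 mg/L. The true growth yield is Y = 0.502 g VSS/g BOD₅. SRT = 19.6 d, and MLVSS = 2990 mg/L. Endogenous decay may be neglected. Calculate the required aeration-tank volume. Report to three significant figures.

With k_d = 0 the design equation reduces to V = Y Q (S₀−S) θ_c / X = 0.502 × 17.0 × (969 − 22.9) × 19.6 / 2990 = 52.93 m³.

V ≈ 52.9 m³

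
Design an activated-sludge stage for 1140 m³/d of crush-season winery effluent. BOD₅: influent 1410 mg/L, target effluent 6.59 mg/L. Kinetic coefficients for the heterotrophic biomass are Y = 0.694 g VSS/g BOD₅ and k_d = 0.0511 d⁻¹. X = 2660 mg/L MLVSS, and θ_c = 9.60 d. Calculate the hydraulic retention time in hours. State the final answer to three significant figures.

From the SRT design equation V = Y Q (S₀−S) θ_c / [X (1 + k_d θ_c)] = 0.694 × 1140 × (1410 − 6.59) × 9.60 / [2660 × (1 + 0.0511 × 9.60)] = 1.07×10^7 / 3965 = 2688 m³.
Hydraulic retention time τ = V/Q = 2688 / 1140 = 2.358 d = 56.60 h.

τ ≈ 56.6 h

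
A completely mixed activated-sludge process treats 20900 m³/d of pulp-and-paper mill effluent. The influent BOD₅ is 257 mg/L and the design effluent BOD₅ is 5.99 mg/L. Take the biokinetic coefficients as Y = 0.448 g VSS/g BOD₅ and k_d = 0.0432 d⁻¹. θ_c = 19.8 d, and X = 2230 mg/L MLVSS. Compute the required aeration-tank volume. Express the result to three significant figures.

V ≈ 11200 m³

Steady-state biomass mass balance: V·X·(1 + k_d·θ_c) = Y·Q·(S₀ − S)·θ_c, so V = 0.448 × 20900 × (257 − 5.99) × 19.8 / [2230 × (1 + 0.0432 × 19.8)] = 4.65×10^7 / 4137 = 11247 m³.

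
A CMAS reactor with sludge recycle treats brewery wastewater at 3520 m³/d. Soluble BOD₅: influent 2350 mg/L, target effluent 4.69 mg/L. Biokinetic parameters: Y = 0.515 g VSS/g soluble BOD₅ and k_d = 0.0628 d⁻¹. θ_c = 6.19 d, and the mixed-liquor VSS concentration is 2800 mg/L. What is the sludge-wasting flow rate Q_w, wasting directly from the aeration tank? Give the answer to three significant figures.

Q_w ≈ 1090 m³/d

Rearranging the biomass balance for a CMAS with decay, V = Y·Q·ΔS·θ_c / [X·(1+k_d θ_c)] = 0.515 × 3520 × (2350 − 4.69) × 6.19 / [2800 × (1 + 0.0628 × 6.19)] = 2.63×10^7 / 3888 = 6768 m³.
For wasting at MLVSS concentration, Q_w = V/θ_c = 6768/6.19 = 1093 m³/d.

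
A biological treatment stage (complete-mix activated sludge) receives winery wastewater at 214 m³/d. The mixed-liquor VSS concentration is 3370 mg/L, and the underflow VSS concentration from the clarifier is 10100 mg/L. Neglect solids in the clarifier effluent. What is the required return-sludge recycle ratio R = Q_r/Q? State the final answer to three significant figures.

R ≈ 0.501

R = Q_r/Q = X/(X_r − X) = 3370 / (10100 − 3370) = 0.5007.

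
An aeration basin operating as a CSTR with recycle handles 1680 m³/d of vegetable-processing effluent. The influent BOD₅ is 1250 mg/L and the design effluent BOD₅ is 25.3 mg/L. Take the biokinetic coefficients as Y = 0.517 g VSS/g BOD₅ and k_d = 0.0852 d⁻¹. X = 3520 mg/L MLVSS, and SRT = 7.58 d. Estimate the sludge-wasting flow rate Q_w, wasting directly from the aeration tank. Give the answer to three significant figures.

Q_w ≈ 184 m³/d

From the SRT design equation V = Y Q (S₀−S) θ_c / [X (1 + k_d θ_c)] = 0.517 × 1680 × (1250 − 25.3) × 7.58 / [3520 × (1 + 0.0852 × 7.58)] = 8.06×10^6 / 5793 = 1392 m³.
With mixed-liquor wasting, θ_c = V/Q_w, so Q_w = V/θ_c = 1392/7.58 = 183.6 m³/d.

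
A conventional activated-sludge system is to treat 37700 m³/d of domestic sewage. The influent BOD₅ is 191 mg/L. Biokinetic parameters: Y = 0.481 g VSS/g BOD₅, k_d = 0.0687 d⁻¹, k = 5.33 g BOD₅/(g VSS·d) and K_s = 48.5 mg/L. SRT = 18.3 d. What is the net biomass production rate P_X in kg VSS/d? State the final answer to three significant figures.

P_X ≈ 1510 kg VSS/d

From the Monod/SRT balance for a CMAS, S = K_s·(1+k_d θ_c)/[θ_c·(Y k − k_d) − 1] = 48.5 × (1 + 0.0687 × 18.3) / [18.3 × (0.481 × 5.33 − 0.0687) − 1] = 109.5 / 44.66 = 2.451 mg/L.
Y_obs = Y / (1 + k_d θ_c) = 0.481 / (1 + 0.0687 × 18.3) = 0.481 / 2.257 = 0.2131.
Mass of BOD₅ removed per day: Q(S₀ − S) = 37700 × 188.6 g/m³ = 7108 kg/d.
P_X = Y_obs · Q(S₀ − S) = 0.2131 × 7108 = 1515 kg VSS/d.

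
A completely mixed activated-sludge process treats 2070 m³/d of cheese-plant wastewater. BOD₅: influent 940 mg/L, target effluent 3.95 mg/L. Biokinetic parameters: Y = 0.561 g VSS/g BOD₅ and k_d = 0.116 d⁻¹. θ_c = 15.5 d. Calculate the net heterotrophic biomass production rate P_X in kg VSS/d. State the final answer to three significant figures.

Observed yield with endogenous decay: Y_obs = Y / (1 + k_d·θ_c) = 0.561 / (1 + 0.116 × 15.5) = 0.561 / 2.798 = 0.2005 g VSS/g BOD₅.
Substrate removed = Q·(S₀ − S) = 2070 m³/d × (940 − 3.95) g/m³ = 1.94×10^6 g/d = 1938 kg/d.
Net biomass production P_X = Y_obs × Q·(S₀ − S) = 0.2005 × 1938 = 388.5 kg VSS/d.

P_X ≈ 388 kg VSS/d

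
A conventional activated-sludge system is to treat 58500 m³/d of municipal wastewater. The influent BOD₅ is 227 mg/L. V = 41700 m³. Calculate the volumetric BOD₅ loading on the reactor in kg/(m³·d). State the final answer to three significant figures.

L_v = Q S₀ / V = 58500 × 227 × 10⁻³ / 41700 = 0.3185 kg/(m³·d).

L_v ≈ 0.318 kg BOD₅/(m³·d)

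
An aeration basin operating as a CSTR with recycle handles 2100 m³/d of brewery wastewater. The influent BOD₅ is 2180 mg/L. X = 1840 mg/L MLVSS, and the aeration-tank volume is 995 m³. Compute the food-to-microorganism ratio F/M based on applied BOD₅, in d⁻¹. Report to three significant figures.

F/M = applied load / biomass = Q·S₀/(V·X) = 2100 × 2180 / (995.0 × 1840) = 2.501 d⁻¹.

F/M ≈ 2.50 d⁻¹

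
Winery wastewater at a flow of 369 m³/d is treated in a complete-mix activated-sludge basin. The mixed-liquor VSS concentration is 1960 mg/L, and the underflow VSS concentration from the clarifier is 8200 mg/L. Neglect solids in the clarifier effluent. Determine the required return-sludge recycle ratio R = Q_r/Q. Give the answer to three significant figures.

R ≈ 0.314

Solids balance on the clarifier gives (1+R)X = R·X_r, so R = X/(X_r − X) = 1960 / (8200 − 1960) = 0.3141.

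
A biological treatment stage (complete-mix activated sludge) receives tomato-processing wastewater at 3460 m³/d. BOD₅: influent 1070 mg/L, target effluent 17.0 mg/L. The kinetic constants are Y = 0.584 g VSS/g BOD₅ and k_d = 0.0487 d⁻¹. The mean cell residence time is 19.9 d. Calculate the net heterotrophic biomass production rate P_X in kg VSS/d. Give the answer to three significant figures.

P_X ≈ 1080 kg VSS/d

The observed yield is Y_obs = Y/(1 + k_d·θ_c) = 0.584 / (1 + 0.0487 × 19.9) = 0.584 / 1.969 = 0.2966 g VSS per g BOD₅ removed.
Q·(S₀ − S) = 3460 × (1070 − 17.0) × 10⁻³ = 3643 kg/d removed.
Biomass produced: P_X = Y_obs·Q·ΔS = 0.2966 × 3643 ≈ 1081 kg VSS/d.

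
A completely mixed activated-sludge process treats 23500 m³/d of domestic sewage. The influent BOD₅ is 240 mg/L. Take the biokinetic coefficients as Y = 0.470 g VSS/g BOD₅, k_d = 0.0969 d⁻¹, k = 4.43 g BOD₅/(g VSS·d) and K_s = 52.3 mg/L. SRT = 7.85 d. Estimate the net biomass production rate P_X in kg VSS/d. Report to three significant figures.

From the Monod/SRT balance for a CMAS, S = K_s·(1+k_d θ_c)/[θ_c·(Y k − k_d) − 1] = 52.3 × (1 + 0.0969 × 7.85) / [7.85 × (0.470 × 4.43 − 0.0969) − 1] = 92.08 / 14.58 = 6.314 mg/L.
Y_obs = Y / (1 + k_d θ_c) = 0.470 / (1 + 0.0969 × 7.85) = 0.470 / 1.761 = 0.2669.
ΔS = 240 − 6.31 = 233.7 mg/L, so the substrate removal rate is 23500 × 233.7/1000 = 5492 kg BOD₅/d.
Net biomass production P_X = Y_obs × Q·(S₀ − S) = 0.2669 × 5492 = 1466 kg VSS/d.

P_X ≈ 1470 kg VSS/d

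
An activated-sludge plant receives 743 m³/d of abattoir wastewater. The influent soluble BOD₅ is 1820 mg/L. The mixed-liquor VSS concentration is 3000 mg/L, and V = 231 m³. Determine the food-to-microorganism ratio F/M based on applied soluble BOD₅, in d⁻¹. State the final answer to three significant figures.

F/M ≈ 1.95 d⁻¹

F/M = Q·S₀ / (V·X) = 743 × 1820 / (231.0 × 3000) = 1.951 g soluble BOD₅·(g VSS·d)⁻¹.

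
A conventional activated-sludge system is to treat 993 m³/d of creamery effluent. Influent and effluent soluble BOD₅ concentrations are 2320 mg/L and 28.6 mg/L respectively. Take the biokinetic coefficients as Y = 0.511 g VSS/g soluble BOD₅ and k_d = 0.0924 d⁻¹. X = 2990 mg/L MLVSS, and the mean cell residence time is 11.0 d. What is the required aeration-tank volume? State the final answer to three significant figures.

V ≈ 2120 m³

Steady-state biomass mass balance: V·X·(1 + k_d·θ_c) = Y·Q·(S₀ − S)·θ_c, so V = 0.511 × 993 × (2320 − 28.6) × 11.0 / [2990 × (1 + 0.0924 × 11.0)] = 1.28×10^7 / 6029 = 2121 m³.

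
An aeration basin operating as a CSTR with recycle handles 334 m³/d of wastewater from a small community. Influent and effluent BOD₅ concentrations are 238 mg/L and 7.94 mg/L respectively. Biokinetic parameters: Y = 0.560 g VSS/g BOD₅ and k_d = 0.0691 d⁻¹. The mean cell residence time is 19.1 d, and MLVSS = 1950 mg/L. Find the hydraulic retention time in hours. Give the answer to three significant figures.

Rearranging the biomass balance for a CMAS with decay, V = Y·Q·ΔS·θ_c / [X·(1+k_d θ_c)] = 0.560 × 334 × (238 − 7.94) × 19.1 / [1950 × (1 + 0.0691 × 19.1)] = 8.22×10^5 / 4524 = 181.7 m³.
Hydraulic retention time τ = V/Q = 181.7 / 334 = 0.5440 d = 13.06 h.

τ ≈ 13.1 h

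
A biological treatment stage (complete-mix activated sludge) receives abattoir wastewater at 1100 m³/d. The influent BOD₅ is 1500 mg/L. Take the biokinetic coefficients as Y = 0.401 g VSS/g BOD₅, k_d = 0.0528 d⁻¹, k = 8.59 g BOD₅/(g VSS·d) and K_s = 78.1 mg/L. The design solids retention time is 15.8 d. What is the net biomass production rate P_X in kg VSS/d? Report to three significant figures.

For a completely mixed reactor with recycle the Lawrence–McCarty relation gives S = K_s·(1 + k_d·θ_c) / [θ_c·(Y·k − k_d) − 1] = 78.1 × (1 + 0.0528 × 15.8) / [15.8 × (0.401 × 8.59 − 0.0528) − 1] = 143.3 / 52.59 = 2.724 mg/L.
Observed yield with endogenous decay: Y_obs = Y / (1 + k_d·θ_c) = 0.401 / (1 + 0.0528 × 15.8) = 0.401 / 1.834 = 0.2186 g VSS/g BOD₅.
ΔS = 1500 − 2.72 = 1497 mg/L, so the substrate removal rate is 1100 × 1497/1000 = 1647 kg BOD₅/d.
P_X = Y_obs · Q(S₀ − S) = 0.2186 × 1647 = 360.1 kg VSS/d.

P_X ≈ 360 kg VSS/d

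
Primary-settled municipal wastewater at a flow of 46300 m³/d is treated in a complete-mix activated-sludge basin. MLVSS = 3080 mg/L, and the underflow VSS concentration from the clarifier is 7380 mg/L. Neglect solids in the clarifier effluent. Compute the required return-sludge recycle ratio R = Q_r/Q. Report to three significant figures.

Mass balance around the secondary clarifier (neglecting effluent solids): R = X / (X_r − X) = 3080 / (7380 − 3080) = 0.7163.

R ≈ 0.716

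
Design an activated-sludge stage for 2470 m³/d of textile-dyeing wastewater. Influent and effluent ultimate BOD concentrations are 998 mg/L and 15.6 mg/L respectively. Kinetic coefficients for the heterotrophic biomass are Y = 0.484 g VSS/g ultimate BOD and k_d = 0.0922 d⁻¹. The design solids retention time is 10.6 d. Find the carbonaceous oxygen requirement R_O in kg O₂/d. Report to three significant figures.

Y_obs = Y / (1 + k_d θ_c) = 0.484 / (1 + 0.0922 × 10.6) = 0.484 / 1.977 = 0.2448.
Mass of ultimate BOD removed per day: Q(S₀ − S) = 2470 × 982.4 g/m³ = 2427 kg/d.
P_X = Y_obs·Q·(S₀ − S) = 0.2448 × 2427 = 594.0 kg VSS/d.
R_O = Q·ΔS − 1.42 P_X = 2427 − 843.4 = 1583 kg O₂/d.

R_O ≈ 1580 kg O₂/d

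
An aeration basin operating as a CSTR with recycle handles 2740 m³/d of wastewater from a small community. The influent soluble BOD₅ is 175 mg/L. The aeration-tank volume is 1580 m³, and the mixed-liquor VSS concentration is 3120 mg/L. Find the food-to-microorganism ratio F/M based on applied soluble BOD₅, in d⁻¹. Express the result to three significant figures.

F/M ≈ 0.0973 d⁻¹

F/M = Q·S₀ / (V·X) = 2740 × 175 / (1580 × 3120) = 0.09727 g soluble BOD₅·(g VSS·d)⁻¹.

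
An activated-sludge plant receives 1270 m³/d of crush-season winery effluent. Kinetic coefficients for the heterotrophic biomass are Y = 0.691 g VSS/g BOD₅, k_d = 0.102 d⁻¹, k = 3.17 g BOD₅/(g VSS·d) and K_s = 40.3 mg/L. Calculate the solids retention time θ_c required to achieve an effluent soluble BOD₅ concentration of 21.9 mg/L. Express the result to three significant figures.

Specific growth rate at S = 21.9 mg/L: μ = YkS/(K_s+S) = 0.691·3.17·21.9/(40.3+21.9) = 0.7712 d⁻¹.
1/θ_c = 0.7712 − 0.102 = 0.6692 d⁻¹, so θ_c = 1.494 d.

θ_c ≈ 1.49 d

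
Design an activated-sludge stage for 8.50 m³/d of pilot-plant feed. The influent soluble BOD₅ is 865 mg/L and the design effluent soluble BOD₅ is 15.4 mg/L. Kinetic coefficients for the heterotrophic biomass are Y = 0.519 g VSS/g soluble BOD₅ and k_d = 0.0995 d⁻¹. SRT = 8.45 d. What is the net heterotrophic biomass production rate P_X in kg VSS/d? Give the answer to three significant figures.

P_X ≈ 2.04 kg VSS/d

Observed yield with endogenous decay: Y_obs = Y / (1 + k_d·θ_c) = 0.519 / (1 + 0.0995 × 8.45) = 0.519 / 1.841 = 0.2819 g VSS/g soluble BOD₅.
Q·(S₀ − S) = 8.50 × (865 − 15.4) × 10⁻³ = 7.222 kg/d removed.
P_X = Y_obs · Q(S₀ − S) = 0.2819 × 7.222 = 2.036 kg VSS/d.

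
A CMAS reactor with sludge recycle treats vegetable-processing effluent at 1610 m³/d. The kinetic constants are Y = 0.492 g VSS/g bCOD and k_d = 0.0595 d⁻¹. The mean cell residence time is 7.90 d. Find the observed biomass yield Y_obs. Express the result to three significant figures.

Y_obs ≈ 0.335 g VSS/g bCOD

Y_obs = Y / (1 + k_d θ_c) = 0.492 / (1 + 0.0595 × 7.90) = 0.492 / 1.470 = 0.3347.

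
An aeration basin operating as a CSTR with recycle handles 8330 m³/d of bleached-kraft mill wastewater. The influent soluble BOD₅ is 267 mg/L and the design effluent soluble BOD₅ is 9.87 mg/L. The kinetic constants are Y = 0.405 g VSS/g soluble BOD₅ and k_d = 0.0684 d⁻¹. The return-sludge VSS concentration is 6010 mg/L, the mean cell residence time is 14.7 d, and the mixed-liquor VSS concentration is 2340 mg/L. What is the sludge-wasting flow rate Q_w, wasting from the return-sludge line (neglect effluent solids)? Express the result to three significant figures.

Steady-state biomass mass balance: V·X·(1 + k_d·θ_c) = Y·Q·(S₀ − S)·θ_c, so V = 0.405 × 8330 × (267 − 9.87) × 14.7 / [2340 × (1 + 0.0684 × 14.7)] = 1.28×10^7 / 4693 = 2717 m³.
Q_w = (V·X)/(θ_c X_r) = 2717 × 2340 / (14.7 × 6010) = 71.97 m³/d.

Q_w ≈ 72.0 m³/d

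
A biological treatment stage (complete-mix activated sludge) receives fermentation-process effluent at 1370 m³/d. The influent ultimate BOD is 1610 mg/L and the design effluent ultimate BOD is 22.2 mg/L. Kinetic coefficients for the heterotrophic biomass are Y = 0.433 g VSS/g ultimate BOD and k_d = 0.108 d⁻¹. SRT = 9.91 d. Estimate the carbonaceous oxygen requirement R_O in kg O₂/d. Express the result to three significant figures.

Correct the yield for decay: Y_obs = Y/(1 + k_d θ_c) = 0.433 / (1 + 0.108 × 9.91) = 0.433 / 2.070 = 0.2092.
Mass of ultimate BOD removed per day: Q(S₀ − S) = 1370 × 1588 g/m³ = 2175 kg/d.
Biomass synthesised: P_X = Y_obs × 2175 = 455.0 kg VSS/d.
R_O = Q·ΔS − 1.42 P_X = 2175 − 646.0 = 1529 kg O₂/d.

R_O ≈ 1530 kg O₂/d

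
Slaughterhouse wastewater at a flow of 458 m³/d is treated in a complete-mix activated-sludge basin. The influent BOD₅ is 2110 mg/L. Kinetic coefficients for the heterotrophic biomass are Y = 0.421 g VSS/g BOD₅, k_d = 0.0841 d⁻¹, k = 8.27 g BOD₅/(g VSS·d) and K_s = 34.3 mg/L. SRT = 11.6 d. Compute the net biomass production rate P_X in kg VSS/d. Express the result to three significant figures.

Effluent substrate depends only on kinetics and SRT: S = K_s(1 + k_d θ_c) / [θ_c(Yk − k_d) − 1] = 34.3 × (1 + 0.0841 × 11.6) / [11.6 × (0.421 × 8.27 − 0.0841) − 1] = 67.76 / 38.41 = 1.764 mg/L.
Observed yield with endogenous decay: Y_obs = Y / (1 + k_d·θ_c) = 0.421 / (1 + 0.0841 × 11.6) = 0.421 / 1.976 = 0.2131 g VSS/g BOD₅.
Q·(S₀ − S) = 458 × (2110 − 1.76) × 10⁻³ = 965.6 kg/d removed.
Net biomass production P_X = Y_obs × Q·(S₀ − S) = 0.2131 × 965.6 = 205.8 kg VSS/d.

P_X ≈ 206 kg VSS/d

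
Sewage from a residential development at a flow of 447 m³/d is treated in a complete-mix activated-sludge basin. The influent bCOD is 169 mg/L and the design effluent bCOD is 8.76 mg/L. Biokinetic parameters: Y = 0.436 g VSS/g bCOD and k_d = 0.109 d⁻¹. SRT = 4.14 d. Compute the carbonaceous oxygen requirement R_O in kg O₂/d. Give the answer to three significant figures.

R_O ≈ 41.1 kg O₂/d

The observed yield is Y_obs = Y/(1 + k_d·θ_c) = 0.436 / (1 + 0.109 × 4.14) = 0.436 / 1.451 = 0.3004 g VSS per g bCOD removed.
Substrate removed = Q·(S₀ − S) = 447 m³/d × (169 − 8.76) g/m³ = 7.16×10^4 g/d = 71.63 kg/d.
Net sludge production P_X = 0.3004 × 71.63 = 21.52 kg VSS/d.
R_O = Q·(S₀ − S) − 1.42·P_X = 71.63 − 1.42 × 21.52 = 41.07 kg O₂/d.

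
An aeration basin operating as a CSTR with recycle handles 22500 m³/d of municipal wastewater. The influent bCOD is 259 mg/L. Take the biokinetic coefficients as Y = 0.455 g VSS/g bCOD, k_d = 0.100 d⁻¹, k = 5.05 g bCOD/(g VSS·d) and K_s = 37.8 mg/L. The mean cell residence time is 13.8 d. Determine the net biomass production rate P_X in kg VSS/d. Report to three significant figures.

P_X ≈ 1100 kg VSS/d

From the Monod/SRT balance for a CMAS, S = K_s·(1+k_d θ_c)/[θ_c·(Y k − k_d) − 1] = 37.8 × (1 + 0.100 × 13.8) / [13.8 × (0.455 × 5.05 − 0.100) − 1] = 89.96 / 29.33 = 3.067 mg/L.
Correct the yield for decay: Y_obs = Y/(1 + k_d θ_c) = 0.455 / (1 + 0.100 × 13.8) = 0.455 / 2.380 = 0.1912.
ΔS = 259 − 3.07 = 255.9 mg/L, so the substrate removal rate is 22500 × 255.9/1000 = 5758 kg bCOD/d.
Biomass produced: P_X = Y_obs·Q·ΔS = 0.1912 × 5758 ≈ 1101 kg VSS/d.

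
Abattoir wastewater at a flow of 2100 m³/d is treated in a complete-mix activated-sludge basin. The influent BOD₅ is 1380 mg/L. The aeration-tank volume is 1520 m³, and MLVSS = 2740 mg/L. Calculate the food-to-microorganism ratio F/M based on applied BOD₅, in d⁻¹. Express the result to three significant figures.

F/M ≈ 0.696 d⁻¹

Food-to-microorganism ratio F/M = Q S₀ / (V X) = 2100 × 1380 / (1520 × 2740) = 0.6958 d⁻¹.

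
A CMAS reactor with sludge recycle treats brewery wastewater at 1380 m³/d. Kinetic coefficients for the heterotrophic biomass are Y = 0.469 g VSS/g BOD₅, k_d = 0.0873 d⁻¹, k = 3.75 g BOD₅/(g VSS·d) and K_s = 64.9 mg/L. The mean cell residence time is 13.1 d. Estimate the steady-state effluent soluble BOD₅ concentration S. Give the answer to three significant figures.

Effluent substrate depends only on kinetics and SRT: S = K_s(1 + k_d θ_c) / [θ_c(Yk − k_d) − 1] = 64.9 × (1 + 0.0873 × 13.1) / [13.1 × (0.469 × 3.75 − 0.0873) − 1] = 139.1 / 20.90 = 6.658 mg/L.

S ≈ 6.66 mg/L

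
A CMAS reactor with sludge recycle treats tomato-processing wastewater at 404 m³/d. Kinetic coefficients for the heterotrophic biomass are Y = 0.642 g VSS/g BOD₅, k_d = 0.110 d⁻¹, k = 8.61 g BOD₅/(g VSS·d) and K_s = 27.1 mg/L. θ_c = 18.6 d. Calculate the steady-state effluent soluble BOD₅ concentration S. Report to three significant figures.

S ≈ 0.827 mg/L

For a completely mixed reactor with recycle the Lawrence–McCarty relation gives S = K_s·(1 + k_d·θ_c) / [θ_c·(Y·k − k_d) − 1] = 27.1 × (1 + 0.110 × 18.6) / [18.6 × (0.642 × 8.61 − 0.110) − 1] = 82.55 / 99.77 = 0.8274 mg/L.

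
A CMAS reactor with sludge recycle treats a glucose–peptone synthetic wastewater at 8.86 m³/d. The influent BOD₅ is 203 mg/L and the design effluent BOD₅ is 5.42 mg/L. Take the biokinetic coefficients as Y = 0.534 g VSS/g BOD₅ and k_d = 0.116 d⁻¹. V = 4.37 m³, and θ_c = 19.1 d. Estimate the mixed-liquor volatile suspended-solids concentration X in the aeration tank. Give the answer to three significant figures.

X ≈ 1270 mg/L

X = Y·Q·ΔS·θ_c / [V·(1 + k_d θ_c)] = 0.534 × 8.86 × (203 − 5.42) × 19.1 / [4.37 × (1 + 0.116 × 19.1)] = 1271 mg/L.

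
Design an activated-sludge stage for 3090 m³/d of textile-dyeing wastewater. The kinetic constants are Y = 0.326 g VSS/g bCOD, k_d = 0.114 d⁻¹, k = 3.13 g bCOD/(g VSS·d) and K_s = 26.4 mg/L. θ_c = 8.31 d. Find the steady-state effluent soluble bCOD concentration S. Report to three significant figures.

From the Monod/SRT balance for a CMAS, S = K_s·(1+k_d θ_c)/[θ_c·(Y k − k_d) − 1] = 26.4 × (1 + 0.114 × 8.31) / [8.31 × (0.326 × 3.13 − 0.114) − 1] = 51.41 / 6.532 = 7.870 mg/L.

S ≈ 7.87 mg/L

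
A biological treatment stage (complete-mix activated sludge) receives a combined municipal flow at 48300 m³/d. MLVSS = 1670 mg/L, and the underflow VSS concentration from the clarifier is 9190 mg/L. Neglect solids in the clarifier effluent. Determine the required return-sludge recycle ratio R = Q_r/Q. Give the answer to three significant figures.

Mass balance around the secondary clarifier (neglecting effluent solids): R = X / (X_r − X) = 1670 / (9190 − 1670) = 0.2221.

R ≈ 0.222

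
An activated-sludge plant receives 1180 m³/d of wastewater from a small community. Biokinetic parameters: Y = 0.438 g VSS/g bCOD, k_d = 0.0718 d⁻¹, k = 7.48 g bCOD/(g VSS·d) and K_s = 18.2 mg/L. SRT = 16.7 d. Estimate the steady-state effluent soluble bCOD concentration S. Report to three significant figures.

From the Monod/SRT balance for a CMAS, S = K_s·(1+k_d θ_c)/[θ_c·(Y k − k_d) − 1] = 18.2 × (1 + 0.0718 × 16.7) / [16.7 × (0.438 × 7.48 − 0.0718) − 1] = 40.02 / 52.51 = 0.7621 mg/L.

S ≈ 0.762 mg/L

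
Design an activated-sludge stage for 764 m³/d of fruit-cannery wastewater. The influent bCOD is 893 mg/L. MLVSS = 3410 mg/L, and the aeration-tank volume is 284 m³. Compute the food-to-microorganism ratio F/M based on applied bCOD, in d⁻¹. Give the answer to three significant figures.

F/M ≈ 0.704 d⁻¹

F/M = Q·S₀ / (V·X) = 764 × 893 / (284.0 × 3410) = 0.7045 g bCOD·(g VSS·d)⁻¹.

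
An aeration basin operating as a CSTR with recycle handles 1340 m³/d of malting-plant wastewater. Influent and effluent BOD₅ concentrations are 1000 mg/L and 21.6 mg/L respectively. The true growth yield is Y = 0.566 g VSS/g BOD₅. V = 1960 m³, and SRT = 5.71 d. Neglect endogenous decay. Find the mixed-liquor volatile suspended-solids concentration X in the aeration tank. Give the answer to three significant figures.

X ≈ 2160 mg/L

From V·X = Y·Q·(S₀ − S)·θ_c (decay neglected): X = 0.566 × 1340 × (1000 − 21.6) × 5.71 / 1960 = 2162 mg/L.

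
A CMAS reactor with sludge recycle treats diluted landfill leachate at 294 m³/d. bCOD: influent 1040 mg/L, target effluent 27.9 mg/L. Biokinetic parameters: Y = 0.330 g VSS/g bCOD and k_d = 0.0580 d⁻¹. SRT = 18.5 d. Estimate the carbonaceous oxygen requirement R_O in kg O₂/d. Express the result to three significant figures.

Observed yield with endogenous decay: Y_obs = Y / (1 + k_d·θ_c) = 0.330 / (1 + 0.0580 × 18.5) = 0.330 / 2.073 = 0.1592 g VSS/g bCOD.
ΔS = 1040 − 27.9 = 1012 mg/L, so the substrate removal rate is 294 × 1012/1000 = 297.6 kg bCOD/d.
P_X = Y_obs·Q·(S₀ − S) = 0.1592 × 297.6 = 47.37 kg VSS/d.
R_O = Q·ΔS − 1.42 P_X = 297.6 − 67.26 = 230.3 kg O₂/d.

R_O ≈ 230 kg O₂/d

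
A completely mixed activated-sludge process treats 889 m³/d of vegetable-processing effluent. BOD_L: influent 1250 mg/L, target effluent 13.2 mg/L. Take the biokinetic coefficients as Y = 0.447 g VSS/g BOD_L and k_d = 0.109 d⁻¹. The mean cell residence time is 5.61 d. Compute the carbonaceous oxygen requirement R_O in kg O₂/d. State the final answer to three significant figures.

R_O ≈ 666 kg O₂/d

Y_obs = Y / (1 + k_d θ_c) = 0.447 / (1 + 0.109 × 5.61) = 0.447 / 1.611 = 0.2774.
Substrate removed = Q·(S₀ − S) = 889 m³/d × (1250 − 13.2) g/m³ = 1.1×10^6 g/d = 1100 kg/d.
P_X = Y_obs·Q·(S₀ − S) = 0.2774 × 1100 = 305.0 kg VSS/d.
Carbonaceous O₂ demand = substrate oxidised − cell-mass equivalent = 1100 − 1.42 × 305.0 = 666.4 kg O₂/d.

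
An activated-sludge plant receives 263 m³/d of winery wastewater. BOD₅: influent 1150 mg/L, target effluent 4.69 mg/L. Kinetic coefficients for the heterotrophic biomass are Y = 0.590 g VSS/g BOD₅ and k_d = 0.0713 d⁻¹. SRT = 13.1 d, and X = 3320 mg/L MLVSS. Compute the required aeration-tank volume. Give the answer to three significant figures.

From the SRT design equation V = Y Q (S₀−S) θ_c / [X (1 + k_d θ_c)] = 0.590 × 263 × (1150 − 4.69) × 13.1 / [3320 × (1 + 0.0713 × 13.1)] = 2.33×10^6 / 6421 = 362.6 m³.

V ≈ 363 m³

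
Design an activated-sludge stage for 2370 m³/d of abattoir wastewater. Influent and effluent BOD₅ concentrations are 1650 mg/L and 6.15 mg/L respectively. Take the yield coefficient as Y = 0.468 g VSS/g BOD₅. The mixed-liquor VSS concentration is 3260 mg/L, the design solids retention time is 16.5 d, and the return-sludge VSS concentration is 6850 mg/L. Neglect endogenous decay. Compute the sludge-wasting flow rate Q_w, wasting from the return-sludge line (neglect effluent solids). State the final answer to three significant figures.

Q_w ≈ 266 m³/d

V·X = Y·Q·ΔS·θ_c gives V = 0.468 × 2370 × (1650 − 6.15) × 16.5 / 3260 = 9228 m³.
Wasting from the return line (neglecting effluent solids): Q_w = V·X / (θ_c·X_r) = 9228 × 3260 / (16.5 × 6850) = 266.2 m³/d.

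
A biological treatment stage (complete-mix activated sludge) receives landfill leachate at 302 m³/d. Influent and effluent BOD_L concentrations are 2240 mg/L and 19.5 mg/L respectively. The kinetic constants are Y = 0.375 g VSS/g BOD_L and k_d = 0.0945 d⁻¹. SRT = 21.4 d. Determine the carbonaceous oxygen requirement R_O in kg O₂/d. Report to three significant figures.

R_O ≈ 552 kg O₂/d

The observed yield is Y_obs = Y/(1 + k_d·θ_c) = 0.375 / (1 + 0.0945 × 21.4) = 0.375 / 3.022 = 0.1241 g VSS per g BOD_L removed.
Mass of BOD_L removed per day: Q(S₀ − S) = 302 × 2220 g/m³ = 670.6 kg/d.
Net sludge production P_X = 0.1241 × 670.6 = 83.21 kg VSS/d.
R_O = Q·ΔS − 1.42 P_X = 670.6 − 118.2 = 552.4 kg O₂/d.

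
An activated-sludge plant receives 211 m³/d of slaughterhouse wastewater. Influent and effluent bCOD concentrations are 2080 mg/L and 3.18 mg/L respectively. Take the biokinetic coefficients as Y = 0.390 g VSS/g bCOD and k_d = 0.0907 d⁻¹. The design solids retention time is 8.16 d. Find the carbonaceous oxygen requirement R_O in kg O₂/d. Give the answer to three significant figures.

Y_obs = Y / (1 + k_d θ_c) = 0.390 / (1 + 0.0907 × 8.16) = 0.390 / 1.740 = 0.2241.
Substrate removed = Q·(S₀ − S) = 211 m³/d × (2080 − 3.18) g/m³ = 4.38×10^5 g/d = 438.2 kg/d.
Biomass synthesised: P_X = Y_obs × 438.2 = 98.21 kg VSS/d.
R_O = Q·(S₀ − S) − 1.42·P_X = 438.2 − 1.42 × 98.21 = 298.7 kg O₂/d.

R_O ≈ 299 kg O₂/d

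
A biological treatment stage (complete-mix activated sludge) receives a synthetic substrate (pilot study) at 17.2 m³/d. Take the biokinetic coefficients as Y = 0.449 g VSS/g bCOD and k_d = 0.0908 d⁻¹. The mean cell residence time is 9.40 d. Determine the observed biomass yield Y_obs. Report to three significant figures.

Correct the yield for decay: Y_obs = Y/(1 + k_d θ_c) = 0.449 / (1 + 0.0908 × 9.40) = 0.449 / 1.854 = 0.2422.

Y_obs ≈ 0.242 g VSS/g bCOD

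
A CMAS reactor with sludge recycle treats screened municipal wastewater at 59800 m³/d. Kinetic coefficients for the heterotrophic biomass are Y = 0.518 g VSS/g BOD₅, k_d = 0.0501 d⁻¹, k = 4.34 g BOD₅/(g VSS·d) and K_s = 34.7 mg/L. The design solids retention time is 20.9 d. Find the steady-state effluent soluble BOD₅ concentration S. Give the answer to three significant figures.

From the Monod/SRT balance for a CMAS, S = K_s·(1+k_d θ_c)/[θ_c·(Y k − k_d) − 1] = 34.7 × (1 + 0.0501 × 20.9) / [20.9 × (0.518 × 4.34 − 0.0501) − 1] = 71.03 / 44.94 = 1.581 mg/L.

S ≈ 1.58 mg/L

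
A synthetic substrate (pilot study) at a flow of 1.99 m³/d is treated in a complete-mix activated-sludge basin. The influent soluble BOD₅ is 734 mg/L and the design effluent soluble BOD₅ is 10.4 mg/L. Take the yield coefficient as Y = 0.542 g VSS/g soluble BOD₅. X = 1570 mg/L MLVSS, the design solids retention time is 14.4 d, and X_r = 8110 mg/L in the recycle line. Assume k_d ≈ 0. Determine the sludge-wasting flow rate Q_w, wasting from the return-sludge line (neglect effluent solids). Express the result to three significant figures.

Q_w ≈ 0.0962 m³/d

With k_d = 0 the design equation reduces to V = Y Q (S₀−S) θ_c / X = 0.542 × 1.99 × (734 − 10.4) × 14.4 / 1570 = 7.158 m³.
θ_c = V·X/(Q_w·X_r) when wasting from the recycle, so Q_w = V·X/(θ_c·X_r) = 7.158 × 1570 / (14.4 × 8110) = 0.09623 m³/d.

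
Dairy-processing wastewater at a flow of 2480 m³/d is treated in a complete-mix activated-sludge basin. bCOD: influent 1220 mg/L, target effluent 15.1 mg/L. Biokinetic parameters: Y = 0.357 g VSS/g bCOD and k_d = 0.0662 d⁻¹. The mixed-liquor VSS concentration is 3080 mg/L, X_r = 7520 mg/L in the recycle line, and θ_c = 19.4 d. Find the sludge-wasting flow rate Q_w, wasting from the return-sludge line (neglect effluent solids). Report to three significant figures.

Steady-state biomass mass balance: V·X·(1 + k_d·θ_c) = Y·Q·(S₀ − S)·θ_c, so V = 0.357 × 2480 × (1220 − 15.1) × 19.4 / [3080 × (1 + 0.0662 × 19.4)] = 2.07×10^7 / 7036 = 2942 m³.
Q_w = (V·X)/(θ_c X_r) = 2942 × 3080 / (19.4 × 7520) = 62.10 m³/d.

Q_w ≈ 62.1 m³/d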